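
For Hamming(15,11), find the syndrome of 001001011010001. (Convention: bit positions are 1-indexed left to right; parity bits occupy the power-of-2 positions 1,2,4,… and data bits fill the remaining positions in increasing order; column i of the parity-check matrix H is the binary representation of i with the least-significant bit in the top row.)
Syndrome s = H · r^T (mod 2), r = 001001011010001:
  s[0] = (101010101010101)·(001001011010001) mod 2 = 0+0+1+0+0+0+0+0+1+0+1+0+0+0+1 mod 2 = 0
  s[1] = (011001100110011)·(001001011010001) mod 2 = 0+0+1+0+0+1+0+0+0+0+1+0+0+0+1 mod 2 = 0
  s[2] = (000111100001111)·(001001011010001) mod 2 = 0+0+0+0+0+1+0+0+0+0+0+0+0+0+1 mod 2 = 0
  s[3] = (000000011111111)·(001001011010001) mod 2 = 0+0+0+0+0+0+0+1+1+0+1+0+0+0+1 mod 2 = 0
Syndrome = 0000
s = 0: no error detected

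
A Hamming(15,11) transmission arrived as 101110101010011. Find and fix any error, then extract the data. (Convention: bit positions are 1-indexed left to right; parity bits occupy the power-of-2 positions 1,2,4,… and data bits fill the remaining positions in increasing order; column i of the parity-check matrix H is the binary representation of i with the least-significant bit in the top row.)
Syndrome s = H · r^T (mod 2), r = 101110101010011:
  s[0] = (101010101010101)·(101110101010011) mod 2 = 1+0+1+0+1+0+1+0+1+0+1+0+0+0+1 mod 2 = 1
  s[1] = (011001100110011)·(101110101010011) mod 2 = 0+0+1+0+0+0+1+0+0+0+1+0+0+1+1 mod 2 = 1
  s[2] = (000111100001111)·(101110101010011) mod 2 = 0+0+0+1+1+0+1+0+0+0+0+0+0+1+1 mod 2 = 1
  s[3] = (000000011111111)·(101110101010011) mod 2 = 0+0+0+0+0+0+0+0+1+0+1+0+0+1+1 mod 2 = 0
Syndrome = 1110
Column 7 of H equals this syndrome → error at bit 7 (1-indexed).
Flip bit 7: 101110101010011 → 101110001010011
Extract data bits at positions {3,5,6,7,9,10,11,12,13,14,15}: 11001010011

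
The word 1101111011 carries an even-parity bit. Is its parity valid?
Sum of all bits: 1+1+0+1+1+1+1+0+1+1 = 8; 8 mod 2 = 0. Result is 0 → valid parity.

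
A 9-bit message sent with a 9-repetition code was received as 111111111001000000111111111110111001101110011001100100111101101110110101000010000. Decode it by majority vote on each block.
Split into 9-bit blocks and majority-vote each:
  block 1 = 111111111: 9 ones, 0 zeros → 1
  block 2 = 001000000: 1 ones, 8 zeros → 0
  block 3 = 111111111: 9 ones, 0 zeros → 1
  block 4 = 110111001: 6 ones, 3 zeros → 1
  block 5 = 101110011: 6 ones, 3 zeros → 1
  block 6 = 001100100: 3 ones, 6 zeros → 0
  block 7 = 111101101: 7 ones, 2 zeros → 1
  block 8 = 110110101: 6 ones, 3 zeros → 1
  block 9 = 000010000: 1 ones, 8 zeros → 0
Decoded = 101110110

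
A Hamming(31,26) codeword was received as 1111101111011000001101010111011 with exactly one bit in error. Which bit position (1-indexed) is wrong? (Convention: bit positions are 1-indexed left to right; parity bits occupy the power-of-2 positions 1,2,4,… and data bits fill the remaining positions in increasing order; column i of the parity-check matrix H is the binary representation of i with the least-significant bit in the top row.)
Syndrome s = H · r^T (mod 2), r = 1111101111011000001101010111011:
  s[0] = (1010101010101010101010101010101)·(1111101111011000001101010111011) mod 2 = 1+0+1+0+1+0+1+0+1+0+0+0+1+0+0+0+0+0+1+0+0+0+0+0+0+0+1+0+0+0+1 mod 2 = 1
  s[1] = (0110011001100110011001100110011)·(1111101111011000001101010111011) mod 2 = 0+1+1+0+0+0+1+0+0+1+0+0+0+0+0+0+0+0+1+0+0+1+0+0+0+1+1+0+0+1+1 mod 2 = 0
  s[2] = (0001111000011110000111100001111)·(1111101111011000001101010111011) mod 2 = 0+0+0+1+1+0+1+0+0+0+0+1+1+0+0+0+0+0+0+1+0+1+0+0+0+0+0+1+0+1+1 mod 2 = 0
  s[3] = (0000000111111110000000011111111)·(1111101111011000001101010111011) mod 2 = 0+0+0+0+0+0+0+1+1+1+0+1+1+0+0+0+0+0+0+0+0+0+0+1+0+1+1+1+0+1+1 mod 2 = 1
  s[4] = (0000000000000001111111111111111)·(1111101111011000001101010111011) mod 2 = 0+0+0+0+0+0+0+0+0+0+0+0+0+0+0+0+0+0+1+1+0+1+0+1+0+1+1+1+0+1+1 mod 2 = 1
Syndrome = 10011
Column i of H is the binary representation of i, so the syndrome is the binary index of the flipped bit.
Read s = 10011 with s[0] as LSB: 1·2^0 + 0·2^1 + 0·2^2 + 1·2^3 + 1·2^4 = 25.
Error is at bit position 25.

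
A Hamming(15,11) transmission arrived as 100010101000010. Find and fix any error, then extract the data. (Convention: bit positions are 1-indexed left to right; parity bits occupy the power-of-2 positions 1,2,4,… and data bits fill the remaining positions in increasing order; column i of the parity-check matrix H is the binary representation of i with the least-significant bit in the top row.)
Syndrome s = H · r^T (mod 2), r = 100010101000010:
  s[0] = (101010101010101)·(100010101000010) mod 2 = 1+0+0+0+1+0+1+0+1+0+0+0+0+0+0 mod 2 = 0
  s[1] = (011001100110011)·(100010101000010) mod 2 = 0+0+0+0+0+0+1+0+0+0+0+0+0+1+0 mod 2 = 0
  s[2] = (000111100001111)·(100010101000010) mod 2 = 0+0+0+0+1+0+1+0+0+0+0+0+0+1+0 mod 2 = 1
  s[3] = (000000011111111)·(100010101000010) mod 2 = 0+0+0+0+0+0+0+0+1+0+0+0+0+1+0 mod 2 = 0
Syndrome = 0010
Column 4 of H equals this syndrome → error at bit 4 (1-indexed).
Flip bit 4: 100010101000010 → 100110101000010
Extract data bits at positions {3,5,6,7,9,10,11,12,13,14,15}: 01011000010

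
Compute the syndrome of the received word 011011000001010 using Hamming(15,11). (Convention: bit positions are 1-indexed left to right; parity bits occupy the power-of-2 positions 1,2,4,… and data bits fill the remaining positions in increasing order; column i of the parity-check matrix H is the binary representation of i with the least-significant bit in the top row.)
Syndrome s = H · r^T (mod 2), r = 011011000001010:
  s[0] = (101010101010101)·(011011000001010) mod 2 = 0+0+1+0+1+0+0+0+0+0+0+0+0+0+0 mod 2 = 0
  s[1] = (011001100110011)·(011011000001010) mod 2 = 0+1+1+0+0+1+0+0+0+0+0+0+0+1+0 mod 2 = 0
  s[2] = (000111100001111)·(011011000001010) mod 2 = 0+0+0+0+1+1+0+0+0+0+0+1+0+1+0 mod 2 = 0
  s[3] = (000000011111111)·(011011000001010) mod 2 = 0+0+0+0+0+0+0+0+0+0+0+1+0+1+0 mod 2 = 0
Syndrome = 0000
s = 0: no error detected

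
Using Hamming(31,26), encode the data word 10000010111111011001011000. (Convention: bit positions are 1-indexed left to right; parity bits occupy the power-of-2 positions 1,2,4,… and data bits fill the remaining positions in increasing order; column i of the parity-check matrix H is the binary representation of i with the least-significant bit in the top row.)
Codeword c = d · G (mod 2), d = 10000010111111011001011000:
  c[0] = d·G[:,0] = (10000010111111011001011000)·(11011010101101010101010101) mod 2 = 1+0+0+0+0+0+1+0+1+0+1+1+0+1+0+1+0+0+0+1+0+1+0+0+0+0 mod 2 = 1
  c[1] = d·G[:,1] = (10000010111111011001011000)·(10110110011011001100110011) mod 2 = 1+0+0+0+0+0+1+0+0+1+1+0+1+1+0+0+1+0+0+0+0+1+0+0+0+0 mod 2 = 0
  c[2] = d·G[:,2] = (10000010111111011001011000)·(10000000000000000000000000) mod 2 = 1+0+0+0+0+0+0+0+0+0+0+0+0+0+0+0+0+0+0+0+0+0+0+0+0+0 mod 2 = 1
  c[3] = d·G[:,3] = (10000010111111011001011000)·(01110001111000111100001111) mod 2 = 0+0+0+0+0+0+0+0+1+1+1+0+0+0+0+1+1+0+0+0+0+0+1+0+0+0 mod 2 = 0
  c[4] = d·G[:,4] = (10000010111111011001011000)·(01000000000000000000000000) mod 2 = 0+0+0+0+0+0+0+0+0+0+0+0+0+0+0+0+0+0+0+0+0+0+0+0+0+0 mod 2 = 0
  c[5] = d·G[:,5] = (10000010111111011001011000)·(00100000000000000000000000) mod 2 = 0+0+0+0+0+0+0+0+0+0+0+0+0+0+0+0+0+0+0+0+0+0+0+0+0+0 mod 2 = 0
  c[6] = d·G[:,6] = (10000010111111011001011000)·(00010000000000000000000000) mod 2 = 0+0+0+0+0+0+0+0+0+0+0+0+0+0+0+0+0+0+0+0+0+0+0+0+0+0 mod 2 = 0
  c[7] = d·G[:,7] = (10000010111111011001011000)·(00001111111000000011111111) mod 2 = 0+0+0+0+0+0+1+0+1+1+1+0+0+0+0+0+0+0+0+1+0+1+1+0+0+0 mod 2 = 1
  c[8] = d·G[:,8] = (10000010111111011001011000)·(00001000000000000000000000) mod 2 = 0+0+0+0+0+0+0+0+0+0+0+0+0+0+0+0+0+0+0+0+0+0+0+0+0+0 mod 2 = 0
  c[9] = d·G[:,9] = (10000010111111011001011000)·(00000100000000000000000000) mod 2 = 0+0+0+0+0+0+0+0+0+0+0+0+0+0+0+0+0+0+0+0+0+0+0+0+0+0 mod 2 = 0
  c[10] = d·G[:,10] = (10000010111111011001011000)·(00000010000000000000000000) mod 2 = 0+0+0+0+0+0+1+0+0+0+0+0+0+0+0+0+0+0+0+0+0+0+0+0+0+0 mod 2 = 1
  c[11] = d·G[:,11] = (10000010111111011001011000)·(00000001000000000000000000) mod 2 = 0+0+0+0+0+0+0+0+0+0+0+0+0+0+0+0+0+0+0+0+0+0+0+0+0+0 mod 2 = 0
  c[12] = d·G[:,12] = (10000010111111011001011000)·(00000000100000000000000000) mod 2 = 0+0+0+0+0+0+0+0+1+0+0+0+0+0+0+0+0+0+0+0+0+0+0+0+0+0 mod 2 = 1
  c[13] = d·G[:,13] = (10000010111111011001011000)·(00000000010000000000000000) mod 2 = 0+0+0+0+0+0+0+0+0+1+0+0+0+0+0+0+0+0+0+0+0+0+0+0+0+0 mod 2 = 1
  c[14] = d·G[:,14] = (10000010111111011001011000)·(00000000001000000000000000) mod 2 = 0+0+0+0+0+0+0+0+0+0+1+0+0+0+0+0+0+0+0+0+0+0+0+0+0+0 mod 2 = 1
  c[15] = d·G[:,15] = (10000010111111011001011000)·(00000000000111111111111111) mod 2 = 0+0+0+0+0+0+0+0+0+0+0+1+1+1+0+1+1+0+0+1+0+1+1+0+0+0 mod 2 = 0
  c[16] = d·G[:,16] = (10000010111111011001011000)·(00000000000100000000000000) mod 2 = 0+0+0+0+0+0+0+0+0+0+0+1+0+0+0+0+0+0+0+0+0+0+0+0+0+0 mod 2 = 1
  c[17] = d·G[:,17] = (10000010111111011001011000)·(00000000000010000000000000) mod 2 = 0+0+0+0+0+0+0+0+0+0+0+0+1+0+0+0+0+0+0+0+0+0+0+0+0+0 mod 2 = 1
  c[18] = d·G[:,18] = (10000010111111011001011000)·(00000000000001000000000000) mod 2 = 0+0+0+0+0+0+0+0+0+0+0+0+0+1+0+0+0+0+0+0+0+0+0+0+0+0 mod 2 = 1
  c[19] = d·G[:,19] = (10000010111111011001011000)·(00000000000000100000000000) mod 2 = 0+0+0+0+0+0+0+0+0+0+0+0+0+0+0+0+0+0+0+0+0+0+0+0+0+0 mod 2 = 0
  c[20] = d·G[:,20] = (10000010111111011001011000)·(00000000000000010000000000) mod 2 = 0+0+0+0+0+0+0+0+0+0+0+0+0+0+0+1+0+0+0+0+0+0+0+0+0+0 mod 2 = 1
  c[21] = d·G[:,21] = (10000010111111011001011000)·(00000000000000001000000000) mod 2 = 0+0+0+0+0+0+0+0+0+0+0+0+0+0+0+0+1+0+0+0+0+0+0+0+0+0 mod 2 = 1
  c[22] = d·G[:,22] = (10000010111111011001011000)·(00000000000000000100000000) mod 2 = 0+0+0+0+0+0+0+0+0+0+0+0+0+0+0+0+0+0+0+0+0+0+0+0+0+0 mod 2 = 0
  c[23] = d·G[:,23] = (10000010111111011001011000)·(00000000000000000010000000) mod 2 = 0+0+0+0+0+0+0+0+0+0+0+0+0+0+0+0+0+0+0+0+0+0+0+0+0+0 mod 2 = 0
  c[24] = d·G[:,24] = (10000010111111011001011000)·(00000000000000000001000000) mod 2 = 0+0+0+0+0+0+0+0+0+0+0+0+0+0+0+0+0+0+0+1+0+0+0+0+0+0 mod 2 = 1
  c[25] = d·G[:,25] = (10000010111111011001011000)·(00000000000000000000100000) mod 2 = 0+0+0+0+0+0+0+0+0+0+0+0+0+0+0+0+0+0+0+0+0+0+0+0+0+0 mod 2 = 0
  c[26] = d·G[:,26] = (10000010111111011001011000)·(00000000000000000000010000) mod 2 = 0+0+0+0+0+0+0+0+0+0+0+0+0+0+0+0+0+0+0+0+0+1+0+0+0+0 mod 2 = 1
  c[27] = d·G[:,27] = (10000010111111011001011000)·(00000000000000000000001000) mod 2 = 0+0+0+0+0+0+0+0+0+0+0+0+0+0+0+0+0+0+0+0+0+0+1+0+0+0 mod 2 = 1
  c[28] = d·G[:,28] = (10000010111111011001011000)·(00000000000000000000000100) mod 2 = 0+0+0+0+0+0+0+0+0+0+0+0+0+0+0+0+0+0+0+0+0+0+0+0+0+0 mod 2 = 0
  c[29] = d·G[:,29] = (10000010111111011001011000)·(00000000000000000000000010) mod 2 = 0+0+0+0+0+0+0+0+0+0+0+0+0+0+0+0+0+0+0+0+0+0+0+0+0+0 mod 2 = 0
  c[30] = d·G[:,30] = (10000010111111011001011000)·(00000000000000000000000001) mod 2 = 0+0+0+0+0+0+0+0+0+0+0+0+0+0+0+0+0+0+0+0+0+0+0+0+0+0 mod 2 = 0
Codeword = 1010000100101110111011001011000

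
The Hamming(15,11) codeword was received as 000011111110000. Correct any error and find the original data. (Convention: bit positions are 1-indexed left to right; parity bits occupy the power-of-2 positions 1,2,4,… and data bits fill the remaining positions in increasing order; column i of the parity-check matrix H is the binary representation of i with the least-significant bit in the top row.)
Syndrome s = H · r^T (mod 2), r = 000011111110000:
  s[0] = (101010101010101)·(000011111110000) mod 2 = 0+0+0+0+1+0+1+0+1+0+1+0+0+0+0 mod 2 = 0
  s[1] = (011001100110011)·(000011111110000) mod 2 = 0+0+0+0+0+1+1+0+0+1+1+0+0+0+0 mod 2 = 0
  s[2] = (000111100001111)·(000011111110000) mod 2 = 0+0+0+0+1+1+1+0+0+0+0+0+0+0+0 mod 2 = 1
  s[3] = (000000011111111)·(000011111110000) mod 2 = 0+0+0+0+0+0+0+1+1+1+1+0+0+0+0 mod 2 = 0
Syndrome = 0010
Column 4 of H equals this syndrome → error at bit 4 (1-indexed).
Flip bit 4: 000011111110000 → 000111111110000
Extract data bits at positions {3,5,6,7,9,10,11,12,13,14,15}: 01111110000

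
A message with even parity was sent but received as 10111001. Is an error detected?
Sum of received bits: 1+0+1+1+1+0+0+1 = 5; 5 mod 2 = 1. Result is 1 ≠ 0 → error detected.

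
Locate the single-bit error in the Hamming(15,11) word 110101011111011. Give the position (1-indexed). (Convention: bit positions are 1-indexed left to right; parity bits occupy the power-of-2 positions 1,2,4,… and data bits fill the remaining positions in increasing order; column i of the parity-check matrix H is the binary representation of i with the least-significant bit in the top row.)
Syndrome s = H · r^T (mod 2), r = 110101011111011:
  s[0] = (101010101010101)·(110101011111011) mod 2 = 1+0+0+0+0+0+0+0+1+0+1+0+0+0+1 mod 2 = 0
  s[1] = (011001100110011)·(110101011111011) mod 2 = 0+1+0+0+0+1+0+0+0+1+1+0+0+1+1 mod 2 = 0
  s[2] = (000111100001111)·(110101011111011) mod 2 = 0+0+0+1+0+1+0+0+0+0+0+1+0+1+1 mod 2 = 1
  s[3] = (000000011111111)·(110101011111011) mod 2 = 0+0+0+0+0+0+0+1+1+1+1+1+0+1+1 mod 2 = 1
Syndrome = 0011
Column i of H is the binary representation of i, so the syndrome is the binary index of the flipped bit.
Read s = 0011 with s[0] as LSB: 0·2^0 + 0·2^1 + 1·2^2 + 1·2^3 = 12.
Error is at bit position 12.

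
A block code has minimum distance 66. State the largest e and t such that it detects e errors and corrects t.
(a) Detection requires d_min ≥ e+1, so e ≤ d_min − 1 = 65.
(b) Correction requires d_min ≥ 2t+1, so t ≤ ⌊(d_min − 1)/2⌋ = ⌊65/2⌋ = 32.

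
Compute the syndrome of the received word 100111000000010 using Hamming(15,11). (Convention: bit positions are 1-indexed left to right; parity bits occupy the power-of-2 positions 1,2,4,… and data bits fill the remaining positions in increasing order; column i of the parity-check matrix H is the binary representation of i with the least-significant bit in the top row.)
Syndrome s = H · r^T (mod 2), r = 100111000000010:
  s[0] = (101010101010101)·(100111000000010) mod 2 = 1+0+0+0+1+0+0+0+0+0+0+0+0+0+0 mod 2 = 0
  s[1] = (011001100110011)·(100111000000010) mod 2 = 0+0+0+0+0+1+0+0+0+0+0+0+0+1+0 mod 2 = 0
  s[2] = (000111100001111)·(100111000000010) mod 2 = 0+0+0+1+1+1+0+0+0+0+0+0+0+1+0 mod 2 = 0
  s[3] = (000000011111111)·(100111000000010) mod 2 = 0+0+0+0+0+0+0+0+0+0+0+0+0+1+0 mod 2 = 1
Syndrome = 0001
Non-zero syndrome: error at position 8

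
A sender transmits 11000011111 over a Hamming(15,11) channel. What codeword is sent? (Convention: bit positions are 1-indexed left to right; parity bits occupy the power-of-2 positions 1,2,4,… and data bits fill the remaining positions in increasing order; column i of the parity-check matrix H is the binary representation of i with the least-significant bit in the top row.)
Codeword c = d · G (mod 2), d = 11000011111:
  c[0] = d·G[:,0] = (11000011111)·(11011010101) mod 2 = 1+1+0+0+0+0+1+0+1+0+1 mod 2 = 1
  c[1] = d·G[:,1] = (11000011111)·(10110110011) mod 2 = 1+0+0+0+0+0+1+0+0+1+1 mod 2 = 0
  c[2] = d·G[:,2] = (11000011111)·(10000000000) mod 2 = 1+0+0+0+0+0+0+0+0+0+0 mod 2 = 1
  c[3] = d·G[:,3] = (11000011111)·(01110001111) mod 2 = 0+1+0+0+0+0+0+1+1+1+1 mod 2 = 1
  c[4] = d·G[:,4] = (11000011111)·(01000000000) mod 2 = 0+1+0+0+0+0+0+0+0+0+0 mod 2 = 1
  c[5] = d·G[:,5] = (11000011111)·(00100000000) mod 2 = 0+0+0+0+0+0+0+0+0+0+0 mod 2 = 0
  c[6] = d·G[:,6] = (11000011111)·(00010000000) mod 2 = 0+0+0+0+0+0+0+0+0+0+0 mod 2 = 0
  c[7] = d·G[:,7] = (11000011111)·(00001111111) mod 2 = 0+0+0+0+0+0+1+1+1+1+1 mod 2 = 1
  c[8] = d·G[:,8] = (11000011111)·(00001000000) mod 2 = 0+0+0+0+0+0+0+0+0+0+0 mod 2 = 0
  c[9] = d·G[:,9] = (11000011111)·(00000100000) mod 2 = 0+0+0+0+0+0+0+0+0+0+0 mod 2 = 0
  c[10] = d·G[:,10] = (11000011111)·(00000010000) mod 2 = 0+0+0+0+0+0+1+0+0+0+0 mod 2 = 1
  c[11] = d·G[:,11] = (11000011111)·(00000001000) mod 2 = 0+0+0+0+0+0+0+1+0+0+0 mod 2 = 1
  c[12] = d·G[:,12] = (11000011111)·(00000000100) mod 2 = 0+0+0+0+0+0+0+0+1+0+0 mod 2 = 1
  c[13] = d·G[:,13] = (11000011111)·(00000000010) mod 2 = 0+0+0+0+0+0+0+0+0+1+0 mod 2 = 1
  c[14] = d·G[:,14] = (11000011111)·(00000000001) mod 2 = 0+0+0+0+0+0+0+0+0+0+1 mod 2 = 1
Codeword = 101110010011111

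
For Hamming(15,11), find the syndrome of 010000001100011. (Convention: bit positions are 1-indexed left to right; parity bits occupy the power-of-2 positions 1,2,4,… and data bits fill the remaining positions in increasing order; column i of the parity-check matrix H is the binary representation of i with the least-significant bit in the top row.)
Syndrome s = H · r^T (mod 2), r = 010000001100011:
  s[0] = (101010101010101)·(010000001100011) mod 2 = 0+0+0+0+0+0+0+0+1+0+0+0+0+0+1 mod 2 = 0
  s[1] = (011001100110011)·(010000001100011) mod 2 = 0+1+0+0+0+0+0+0+0+1+0+0+0+1+1 mod 2 = 0
  s[2] = (000111100001111)·(010000001100011) mod 2 = 0+0+0+0+0+0+0+0+0+0+0+0+0+1+1 mod 2 = 0
  s[3] = (000000011111111)·(010000001100011) mod 2 = 0+0+0+0+0+0+0+0+1+1+0+0+0+1+1 mod 2 = 0
Syndrome = 0000
s = 0: no error detected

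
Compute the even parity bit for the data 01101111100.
Sum of data bits: 0+1+1+0+1+1+1+1+1+0+0 = 7.
7 mod 2 = 1, so parity bit = 1.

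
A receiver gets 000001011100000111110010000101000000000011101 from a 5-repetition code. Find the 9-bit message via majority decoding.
Split into 5-bit blocks and majority-vote each:
  block 1 = 00000: 0 ones, 5 zeros → 0
  block 2 = 10111: 4 ones, 1 zeros → 1
  block 3 = 00000: 0 ones, 5 zeros → 0
  block 4 = 11111: 5 ones, 0 zeros → 1
  block 5 = 00100: 1 ones, 4 zeros → 0
  block 6 = 00101: 2 ones, 3 zeros → 0
  block 7 = 00000: 0 ones, 5 zeros → 0
  block 8 = 00000: 0 ones, 5 zeros → 0
  block 9 = 11101: 4 ones, 1 zeros → 1
Decoded = 010100001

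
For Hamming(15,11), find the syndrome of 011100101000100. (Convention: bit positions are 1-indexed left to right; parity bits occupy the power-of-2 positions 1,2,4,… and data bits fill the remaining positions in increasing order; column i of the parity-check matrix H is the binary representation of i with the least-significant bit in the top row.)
Syndrome s = H · r^T (mod 2), r = 011100101000100:
  s[0] = (101010101010101)·(011100101000100) mod 2 = 0+0+1+0+0+0+1+0+1+0+0+0+1+0+0 mod 2 = 0
  s[1] = (011001100110011)·(011100101000100) mod 2 = 0+1+1+0+0+0+1+0+0+0+0+0+0+0+0 mod 2 = 1
  s[2] = (000111100001111)·(011100101000100) mod 2 = 0+0+0+1+0+0+1+0+0+0+0+0+1+0+0 mod 2 = 1
  s[3] = (000000011111111)·(011100101000100) mod 2 = 0+0+0+0+0+0+0+0+1+0+0+0+1+0+0 mod 2 = 0
Syndrome = 0110
Non-zero syndrome: error at position 6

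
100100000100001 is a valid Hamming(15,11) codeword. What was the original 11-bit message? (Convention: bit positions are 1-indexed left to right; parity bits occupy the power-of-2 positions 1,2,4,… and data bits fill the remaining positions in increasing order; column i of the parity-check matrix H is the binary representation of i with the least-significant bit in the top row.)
Parity bits occupy power-of-2 positions; data bits are at positions {3,5,6,7,9,10,11,12,13,14,15} (1-indexed).
Extract: c[3]=0 c[5]=0 c[6]=0 c[7]=0 c[9]=0 c[10]=1 c[11]=0 c[12]=0 c[13]=0 c[14]=0 c[15]=1
Data = 00000100001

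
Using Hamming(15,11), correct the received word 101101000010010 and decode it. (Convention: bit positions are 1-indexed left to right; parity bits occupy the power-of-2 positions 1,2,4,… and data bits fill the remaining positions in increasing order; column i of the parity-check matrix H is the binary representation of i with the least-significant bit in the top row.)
Syndrome s = H · r^T (mod 2), r = 101101000010010:
  s[0] = (101010101010101)·(101101000010010) mod 2 = 1+0+1+0+0+0+0+0+0+0+1+0+0+0+0 mod 2 = 1
  s[1] = (011001100110011)·(101101000010010) mod 2 = 0+0+1+0+0+1+0+0+0+0+1+0+0+1+0 mod 2 = 0
  s[2] = (000111100001111)·(101101000010010) mod 2 = 0+0+0+1+0+1+0+0+0+0+0+0+0+1+0 mod 2 = 1
  s[3] = (000000011111111)·(101101000010010) mod 2 = 0+0+0+0+0+0+0+0+0+0+1+0+0+1+0 mod 2 = 0
Syndrome = 1010
Column 5 of H equals this syndrome → error at bit 5 (1-indexed).
Flip bit 5: 101101000010010 → 101111000010010
Extract data bits at positions {3,5,6,7,9,10,11,12,13,14,15}: 11100010010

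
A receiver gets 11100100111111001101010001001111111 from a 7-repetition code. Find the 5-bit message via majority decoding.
Split into 7-bit blocks and majority-vote each:
  block 1 = 1110010: 4 ones, 3 zeros → 1
  block 2 = 0111111: 6 ones, 1 zeros → 1
  block 3 = 0011010: 3 ones, 4 zeros → 0
  block 4 = 1000100: 2 ones, 5 zeros → 0
  block 5 = 1111111: 7 ones, 0 zeros → 1
Decoded = 11001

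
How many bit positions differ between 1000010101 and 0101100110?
XOR = 1101110011, count of 1s = 7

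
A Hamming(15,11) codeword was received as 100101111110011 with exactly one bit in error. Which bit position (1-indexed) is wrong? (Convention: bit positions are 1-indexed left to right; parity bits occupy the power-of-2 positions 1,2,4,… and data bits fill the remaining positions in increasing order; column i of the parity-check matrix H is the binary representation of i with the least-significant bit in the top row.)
Syndrome s = H · r^T (mod 2), r = 100101111110011:
  s[0] = (101010101010101)·(100101111110011) mod 2 = 1+0+0+0+0+0+1+0+1+0+1+0+0+0+1 mod 2 = 1
  s[1] = (011001100110011)·(100101111110011) mod 2 = 0+0+0+0+0+1+1+0+0+1+1+0+0+1+1 mod 2 = 0
  s[2] = (000111100001111)·(100101111110011) mod 2 = 0+0+0+1+0+1+1+0+0+0+0+0+0+1+1 mod 2 = 1
  s[3] = (000000011111111)·(100101111110011) mod 2 = 0+0+0+0+0+0+0+1+1+1+1+0+0+1+1 mod 2 = 0
Syndrome = 1010
Column i of H is the binary representation of i, so the syndrome is the binary index of the flipped bit.
Read s = 1010 with s[0] as LSB: 1·2^0 + 0·2^1 + 1·2^2 + 0·2^3 = 5.
Error is at bit position 5.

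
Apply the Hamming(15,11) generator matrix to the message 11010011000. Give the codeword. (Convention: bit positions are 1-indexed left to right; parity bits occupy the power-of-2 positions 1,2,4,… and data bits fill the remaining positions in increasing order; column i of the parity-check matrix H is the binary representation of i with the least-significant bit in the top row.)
Codeword c = d · G (mod 2), d = 11010011000:
  c[0] = d·G[:,0] = (11010011000)·(11011010101) mod 2 = 1+1+0+1+0+0+1+0+0+0+0 mod 2 = 0
  c[1] = d·G[:,1] = (11010011000)·(10110110011) mod 2 = 1+0+0+1+0+0+1+0+0+0+0 mod 2 = 1
  c[2] = d·G[:,2] = (11010011000)·(10000000000) mod 2 = 1+0+0+0+0+0+0+0+0+0+0 mod 2 = 1
  c[3] = d·G[:,3] = (11010011000)·(01110001111) mod 2 = 0+1+0+1+0+0+0+1+0+0+0 mod 2 = 1
  c[4] = d·G[:,4] = (11010011000)·(01000000000) mod 2 = 0+1+0+0+0+0+0+0+0+0+0 mod 2 = 1
  c[5] = d·G[:,5] = (11010011000)·(00100000000) mod 2 = 0+0+0+0+0+0+0+0+0+0+0 mod 2 = 0
  c[6] = d·G[:,6] = (11010011000)·(00010000000) mod 2 = 0+0+0+1+0+0+0+0+0+0+0 mod 2 = 1
  c[7] = d·G[:,7] = (11010011000)·(00001111111) mod 2 = 0+0+0+0+0+0+1+1+0+0+0 mod 2 = 0
  c[8] = d·G[:,8] = (11010011000)·(00001000000) mod 2 = 0+0+0+0+0+0+0+0+0+0+0 mod 2 = 0
  c[9] = d·G[:,9] = (11010011000)·(00000100000) mod 2 = 0+0+0+0+0+0+0+0+0+0+0 mod 2 = 0
  c[10] = d·G[:,10] = (11010011000)·(00000010000) mod 2 = 0+0+0+0+0+0+1+0+0+0+0 mod 2 = 1
  c[11] = d·G[:,11] = (11010011000)·(00000001000) mod 2 = 0+0+0+0+0+0+0+1+0+0+0 mod 2 = 1
  c[12] = d·G[:,12] = (11010011000)·(00000000100) mod 2 = 0+0+0+0+0+0+0+0+0+0+0 mod 2 = 0
  c[13] = d·G[:,13] = (11010011000)·(00000000010) mod 2 = 0+0+0+0+0+0+0+0+0+0+0 mod 2 = 0
  c[14] = d·G[:,14] = (11010011000)·(00000000001) mod 2 = 0+0+0+0+0+0+0+0+0+0+0 mod 2 = 0
Codeword = 011110100011000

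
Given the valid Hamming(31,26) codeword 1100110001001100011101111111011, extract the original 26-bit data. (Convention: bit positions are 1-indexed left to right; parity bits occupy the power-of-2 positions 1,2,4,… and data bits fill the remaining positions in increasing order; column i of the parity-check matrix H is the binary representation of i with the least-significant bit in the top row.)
Parity bits occupy power-of-2 positions; data bits are at positions {3,5,6,7,9,10,11,12,13,14,15,17,18,19,20,21,22,23,24,25,26,27,28,29,30,31} (1-indexed).
Extract: c[3]=0 c[5]=1 c[6]=1 c[7]=0 c[9]=0 c[10]=1 c[11]=0 c[12]=0 c[13]=1 c[14]=1 c[15]=0 c[17]=0 c[18]=1 c[19]=1 c[20]=1 c[21]=0 c[22]=1 c[23]=1 c[24]=1 c[25]=1 c[26]=1 c[27]=1 c[28]=1 c[29]=0 c[30]=1 c[31]=1
Data = 01100100110011101111111011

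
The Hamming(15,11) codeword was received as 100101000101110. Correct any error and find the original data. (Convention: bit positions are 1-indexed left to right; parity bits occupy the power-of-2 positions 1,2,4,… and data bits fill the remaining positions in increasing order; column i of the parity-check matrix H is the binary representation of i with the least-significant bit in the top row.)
Syndrome s = H · r^T (mod 2), r = 100101000101110:
  s[0] = (101010101010101)·(100101000101110) mod 2 = 1+0+0+0+0+0+0+0+0+0+0+0+1+0+0 mod 2 = 0
  s[1] = (011001100110011)·(100101000101110) mod 2 = 0+0+0+0+0+1+0+0+0+1+0+0+0+1+0 mod 2 = 1
  s[2] = (000111100001111)·(100101000101110) mod 2 = 0+0+0+1+0+1+0+0+0+0+0+1+1+1+0 mod 2 = 1
  s[3] = (000000011111111)·(100101000101110) mod 2 = 0+0+0+0+0+0+0+0+0+1+0+1+1+1+0 mod 2 = 0
Syndrome = 0110
Column 6 of H equals this syndrome → error at bit 6 (1-indexed).
Flip bit 6: 100101000101110 → 100100000101110
Extract data bits at positions {3,5,6,7,9,10,11,12,13,14,15}: 00000101110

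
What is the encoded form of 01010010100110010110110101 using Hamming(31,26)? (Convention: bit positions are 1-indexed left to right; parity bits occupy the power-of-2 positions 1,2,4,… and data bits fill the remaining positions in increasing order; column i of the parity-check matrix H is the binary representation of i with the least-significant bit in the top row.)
Codeword c = d · G (mod 2), d = 01010010100110010110110101:
  c[0] = d·G[:,0] = (01010010100110010110110101)·(11011010101101010101010101) mod 2 = 0+1+0+1+0+0+1+0+1+0+0+1+0+0+0+1+0+1+0+0+0+1+0+1+0+1 mod 2 = 0
  c[1] = d·G[:,1] = (01010010100110010110110101)·(10110110011011001100110011) mod 2 = 0+0+0+1+0+0+1+0+0+0+0+0+1+0+0+0+0+1+0+0+1+1+0+0+0+1 mod 2 = 1
  c[2] = d·G[:,2] = (01010010100110010110110101)·(10000000000000000000000000) mod 2 = 0+0+0+0+0+0+0+0+0+0+0+0+0+0+0+0+0+0+0+0+0+0+0+0+0+0 mod 2 = 0
  c[3] = d·G[:,3] = (01010010100110010110110101)·(01110001111000111100001111) mod 2 = 0+1+0+1+0+0+0+0+1+0+0+0+0+0+0+1+0+1+0+0+0+0+0+1+0+1 mod 2 = 1
  c[4] = d·G[:,4] = (01010010100110010110110101)·(01000000000000000000000000) mod 2 = 0+1+0+0+0+0+0+0+0+0+0+0+0+0+0+0+0+0+0+0+0+0+0+0+0+0 mod 2 = 1
  c[5] = d·G[:,5] = (01010010100110010110110101)·(00100000000000000000000000) mod 2 = 0+0+0+0+0+0+0+0+0+0+0+0+0+0+0+0+0+0+0+0+0+0+0+0+0+0 mod 2 = 0
  c[6] = d·G[:,6] = (01010010100110010110110101)·(00010000000000000000000000) mod 2 = 0+0+0+1+0+0+0+0+0+0+0+0+0+0+0+0+0+0+0+0+0+0+0+0+0+0 mod 2 = 1
  c[7] = d·G[:,7] = (01010010100110010110110101)·(00001111111000000011111111) mod 2 = 0+0+0+0+0+0+1+0+1+0+0+0+0+0+0+0+0+0+1+0+1+1+0+1+0+1 mod 2 = 1
  c[8] = d·G[:,8] = (01010010100110010110110101)·(00001000000000000000000000) mod 2 = 0+0+0+0+0+0+0+0+0+0+0+0+0+0+0+0+0+0+0+0+0+0+0+0+0+0 mod 2 = 0
  c[9] = d·G[:,9] = (01010010100110010110110101)·(00000100000000000000000000) mod 2 = 0+0+0+0+0+0+0+0+0+0+0+0+0+0+0+0+0+0+0+0+0+0+0+0+0+0 mod 2 = 0
  c[10] = d·G[:,10] = (01010010100110010110110101)·(00000010000000000000000000) mod 2 = 0+0+0+0+0+0+1+0+0+0+0+0+0+0+0+0+0+0+0+0+0+0+0+0+0+0 mod 2 = 1
  c[11] = d·G[:,11] = (01010010100110010110110101)·(00000001000000000000000000) mod 2 = 0+0+0+0+0+0+0+0+0+0+0+0+0+0+0+0+0+0+0+0+0+0+0+0+0+0 mod 2 = 0
  c[12] = d·G[:,12] = (01010010100110010110110101)·(00000000100000000000000000) mod 2 = 0+0+0+0+0+0+0+0+1+0+0+0+0+0+0+0+0+0+0+0+0+0+0+0+0+0 mod 2 = 1
  c[13] = d·G[:,13] = (01010010100110010110110101)·(00000000010000000000000000) mod 2 = 0+0+0+0+0+0+0+0+0+0+0+0+0+0+0+0+0+0+0+0+0+0+0+0+0+0 mod 2 = 0
  c[14] = d·G[:,14] = (01010010100110010110110101)·(00000000001000000000000000) mod 2 = 0+0+0+0+0+0+0+0+0+0+0+0+0+0+0+0+0+0+0+0+0+0+0+0+0+0 mod 2 = 0
  c[15] = d·G[:,15] = (01010010100110010110110101)·(00000000000111111111111111) mod 2 = 0+0+0+0+0+0+0+0+0+0+0+1+1+0+0+1+0+1+1+0+1+1+0+1+0+1 mod 2 = 1
  c[16] = d·G[:,16] = (01010010100110010110110101)·(00000000000100000000000000) mod 2 = 0+0+0+0+0+0+0+0+0+0+0+1+0+0+0+0+0+0+0+0+0+0+0+0+0+0 mod 2 = 1
  c[17] = d·G[:,17] = (01010010100110010110110101)·(00000000000010000000000000) mod 2 = 0+0+0+0+0+0+0+0+0+0+0+0+1+0+0+0+0+0+0+0+0+0+0+0+0+0 mod 2 = 1
  c[18] = d·G[:,18] = (01010010100110010110110101)·(00000000000001000000000000) mod 2 = 0+0+0+0+0+0+0+0+0+0+0+0+0+0+0+0+0+0+0+0+0+0+0+0+0+0 mod 2 = 0
  c[19] = d·G[:,19] = (01010010100110010110110101)·(00000000000000100000000000) mod 2 = 0+0+0+0+0+0+0+0+0+0+0+0+0+0+0+0+0+0+0+0+0+0+0+0+0+0 mod 2 = 0
  c[20] = d·G[:,20] = (01010010100110010110110101)·(00000000000000010000000000) mod 2 = 0+0+0+0+0+0+0+0+0+0+0+0+0+0+0+1+0+0+0+0+0+0+0+0+0+0 mod 2 = 1
  c[21] = d·G[:,21] = (01010010100110010110110101)·(00000000000000001000000000) mod 2 = 0+0+0+0+0+0+0+0+0+0+0+0+0+0+0+0+0+0+0+0+0+0+0+0+0+0 mod 2 = 0
  c[22] = d·G[:,22] = (01010010100110010110110101)·(00000000000000000100000000) mod 2 = 0+0+0+0+0+0+0+0+0+0+0+0+0+0+0+0+0+1+0+0+0+0+0+0+0+0 mod 2 = 1
  c[23] = d·G[:,23] = (01010010100110010110110101)·(00000000000000000010000000) mod 2 = 0+0+0+0+0+0+0+0+0+0+0+0+0+0+0+0+0+0+1+0+0+0+0+0+0+0 mod 2 = 1
  c[24] = d·G[:,24] = (01010010100110010110110101)·(00000000000000000001000000) mod 2 = 0+0+0+0+0+0+0+0+0+0+0+0+0+0+0+0+0+0+0+0+0+0+0+0+0+0 mod 2 = 0
  c[25] = d·G[:,25] = (01010010100110010110110101)·(00000000000000000000100000) mod 2 = 0+0+0+0+0+0+0+0+0+0+0+0+0+0+0+0+0+0+0+0+1+0+0+0+0+0 mod 2 = 1
  c[26] = d·G[:,26] = (01010010100110010110110101)·(00000000000000000000010000) mod 2 = 0+0+0+0+0+0+0+0+0+0+0+0+0+0+0+0+0+0+0+0+0+1+0+0+0+0 mod 2 = 1
  c[27] = d·G[:,27] = (01010010100110010110110101)·(00000000000000000000001000) mod 2 = 0+0+0+0+0+0+0+0+0+0+0+0+0+0+0+0+0+0+0+0+0+0+0+0+0+0 mod 2 = 0
  c[28] = d·G[:,28] = (01010010100110010110110101)·(00000000000000000000000100) mod 2 = 0+0+0+0+0+0+0+0+0+0+0+0+0+0+0+0+0+0+0+0+0+0+0+1+0+0 mod 2 = 1
  c[29] = d·G[:,29] = (01010010100110010110110101)·(00000000000000000000000010) mod 2 = 0+0+0+0+0+0+0+0+0+0+0+0+0+0+0+0+0+0+0+0+0+0+0+0+0+0 mod 2 = 0
  c[30] = d·G[:,30] = (01010010100110010110110101)·(00000000000000000000000001) mod 2 = 0+0+0+0+0+0+0+0+0+0+0+0+0+0+0+0+0+0+0+0+0+0+0+0+0+1 mod 2 = 1
Codeword = 0101101100101001110010110110101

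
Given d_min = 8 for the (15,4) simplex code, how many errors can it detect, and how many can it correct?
Detection only: up to d_min − 1 = 7 errors.
Correction: up to ⌊(d_min − 1)/2⌋ = ⌊7/2⌋ = 3 errors.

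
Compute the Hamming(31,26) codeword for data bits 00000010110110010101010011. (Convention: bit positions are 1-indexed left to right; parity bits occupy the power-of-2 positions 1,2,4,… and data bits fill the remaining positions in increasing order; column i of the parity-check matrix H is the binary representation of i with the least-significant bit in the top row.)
Codeword c = d · G (mod 2), d = 00000010110110010101010011:
  c[0] = d·G[:,0] = (00000010110110010101010011)·(11011010101101010101010101) mod 2 = 0+0+0+0+0+0+1+0+1+0+0+1+0+0+0+1+0+1+0+1+0+1+0+0+0+1 mod 2 = 0
  c[1] = d·G[:,1] = (00000010110110010101010011)·(10110110011011001100110011) mod 2 = 0+0+0+0+0+0+1+0+0+1+0+0+1+0+0+0+0+1+0+0+0+1+0+0+1+1 mod 2 = 1
  c[2] = d·G[:,2] = (00000010110110010101010011)·(10000000000000000000000000) mod 2 = 0+0+0+0+0+0+0+0+0+0+0+0+0+0+0+0+0+0+0+0+0+0+0+0+0+0 mod 2 = 0
  c[3] = d·G[:,3] = (00000010110110010101010011)·(01110001111000111100001111) mod 2 = 0+0+0+0+0+0+0+0+1+1+0+0+0+0+0+1+0+1+0+0+0+0+0+0+1+1 mod 2 = 0
  c[4] = d·G[:,4] = (00000010110110010101010011)·(01000000000000000000000000) mod 2 = 0+0+0+0+0+0+0+0+0+0+0+0+0+0+0+0+0+0+0+0+0+0+0+0+0+0 mod 2 = 0
  c[5] = d·G[:,5] = (00000010110110010101010011)·(00100000000000000000000000) mod 2 = 0+0+0+0+0+0+0+0+0+0+0+0+0+0+0+0+0+0+0+0+0+0+0+0+0+0 mod 2 = 0
  c[6] = d·G[:,6] = (00000010110110010101010011)·(00010000000000000000000000) mod 2 = 0+0+0+0+0+0+0+0+0+0+0+0+0+0+0+0+0+0+0+0+0+0+0+0+0+0 mod 2 = 0
  c[7] = d·G[:,7] = (00000010110110010101010011)·(00001111111000000011111111) mod 2 = 0+0+0+0+0+0+1+0+1+1+0+0+0+0+0+0+0+0+0+1+0+1+0+0+1+1 mod 2 = 1
  c[8] = d·G[:,8] = (00000010110110010101010011)·(00001000000000000000000000) mod 2 = 0+0+0+0+0+0+0+0+0+0+0+0+0+0+0+0+0+0+0+0+0+0+0+0+0+0 mod 2 = 0
  c[9] = d·G[:,9] = (00000010110110010101010011)·(00000100000000000000000000) mod 2 = 0+0+0+0+0+0+0+0+0+0+0+0+0+0+0+0+0+0+0+0+0+0+0+0+0+0 mod 2 = 0
  c[10] = d·G[:,10] = (00000010110110010101010011)·(00000010000000000000000000) mod 2 = 0+0+0+0+0+0+1+0+0+0+0+0+0+0+0+0+0+0+0+0+0+0+0+0+0+0 mod 2 = 1
  c[11] = d·G[:,11] = (00000010110110010101010011)·(00000001000000000000000000) mod 2 = 0+0+0+0+0+0+0+0+0+0+0+0+0+0+0+0+0+0+0+0+0+0+0+0+0+0 mod 2 = 0
  c[12] = d·G[:,12] = (00000010110110010101010011)·(00000000100000000000000000) mod 2 = 0+0+0+0+0+0+0+0+1+0+0+0+0+0+0+0+0+0+0+0+0+0+0+0+0+0 mod 2 = 1
  c[13] = d·G[:,13] = (00000010110110010101010011)·(00000000010000000000000000) mod 2 = 0+0+0+0+0+0+0+0+0+1+0+0+0+0+0+0+0+0+0+0+0+0+0+0+0+0 mod 2 = 1
  c[14] = d·G[:,14] = (00000010110110010101010011)·(00000000001000000000000000) mod 2 = 0+0+0+0+0+0+0+0+0+0+0+0+0+0+0+0+0+0+0+0+0+0+0+0+0+0 mod 2 = 0
  c[15] = d·G[:,15] = (00000010110110010101010011)·(00000000000111111111111111) mod 2 = 0+0+0+0+0+0+0+0+0+0+0+1+1+0+0+1+0+1+0+1+0+1+0+0+1+1 mod 2 = 0
  c[16] = d·G[:,16] = (00000010110110010101010011)·(00000000000100000000000000) mod 2 = 0+0+0+0+0+0+0+0+0+0+0+1+0+0+0+0+0+0+0+0+0+0+0+0+0+0 mod 2 = 1
  c[17] = d·G[:,17] = (00000010110110010101010011)·(00000000000010000000000000) mod 2 = 0+0+0+0+0+0+0+0+0+0+0+0+1+0+0+0+0+0+0+0+0+0+0+0+0+0 mod 2 = 1
  c[18] = d·G[:,18] = (00000010110110010101010011)·(00000000000001000000000000) mod 2 = 0+0+0+0+0+0+0+0+0+0+0+0+0+0+0+0+0+0+0+0+0+0+0+0+0+0 mod 2 = 0
  c[19] = d·G[:,19] = (00000010110110010101010011)·(00000000000000100000000000) mod 2 = 0+0+0+0+0+0+0+0+0+0+0+0+0+0+0+0+0+0+0+0+0+0+0+0+0+0 mod 2 = 0
  c[20] = d·G[:,20] = (00000010110110010101010011)·(00000000000000010000000000) mod 2 = 0+0+0+0+0+0+0+0+0+0+0+0+0+0+0+1+0+0+0+0+0+0+0+0+0+0 mod 2 = 1
  c[21] = d·G[:,21] = (00000010110110010101010011)·(00000000000000001000000000) mod 2 = 0+0+0+0+0+0+0+0+0+0+0+0+0+0+0+0+0+0+0+0+0+0+0+0+0+0 mod 2 = 0
  c[22] = d·G[:,22] = (00000010110110010101010011)·(00000000000000000100000000) mod 2 = 0+0+0+0+0+0+0+0+0+0+0+0+0+0+0+0+0+1+0+0+0+0+0+0+0+0 mod 2 = 1
  c[23] = d·G[:,23] = (00000010110110010101010011)·(00000000000000000010000000) mod 2 = 0+0+0+0+0+0+0+0+0+0+0+0+0+0+0+0+0+0+0+0+0+0+0+0+0+0 mod 2 = 0
  c[24] = d·G[:,24] = (00000010110110010101010011)·(00000000000000000001000000) mod 2 = 0+0+0+0+0+0+0+0+0+0+0+0+0+0+0+0+0+0+0+1+0+0+0+0+0+0 mod 2 = 1
  c[25] = d·G[:,25] = (00000010110110010101010011)·(00000000000000000000100000) mod 2 = 0+0+0+0+0+0+0+0+0+0+0+0+0+0+0+0+0+0+0+0+0+0+0+0+0+0 mod 2 = 0
  c[26] = d·G[:,26] = (00000010110110010101010011)·(00000000000000000000010000) mod 2 = 0+0+0+0+0+0+0+0+0+0+0+0+0+0+0+0+0+0+0+0+0+1+0+0+0+0 mod 2 = 1
  c[27] = d·G[:,27] = (00000010110110010101010011)·(00000000000000000000001000) mod 2 = 0+0+0+0+0+0+0+0+0+0+0+0+0+0+0+0+0+0+0+0+0+0+0+0+0+0 mod 2 = 0
  c[28] = d·G[:,28] = (00000010110110010101010011)·(00000000000000000000000100) mod 2 = 0+0+0+0+0+0+0+0+0+0+0+0+0+0+0+0+0+0+0+0+0+0+0+0+0+0 mod 2 = 0
  c[29] = d·G[:,29] = (00000010110110010101010011)·(00000000000000000000000010) mod 2 = 0+0+0+0+0+0+0+0+0+0+0+0+0+0+0+0+0+0+0+0+0+0+0+0+1+0 mod 2 = 1
  c[30] = d·G[:,30] = (00000010110110010101010011)·(00000000000000000000000001) mod 2 = 0+0+0+0+0+0+0+0+0+0+0+0+0+0+0+0+0+0+0+0+0+0+0+0+0+1 mod 2 = 1
Codeword = 0100000100101100110010101010011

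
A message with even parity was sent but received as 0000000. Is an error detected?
Sum of received bits: 0+0+0+0+0+0+0 = 0; 0 mod 2 = 0. Result is 0 → no error detected.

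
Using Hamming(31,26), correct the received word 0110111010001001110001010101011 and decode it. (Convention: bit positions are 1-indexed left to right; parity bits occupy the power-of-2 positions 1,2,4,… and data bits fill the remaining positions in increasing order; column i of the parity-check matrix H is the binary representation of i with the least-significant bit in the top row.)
Syndrome s = H · r^T (mod 2), r = 0110111010001001110001010101011:
  s[0] = (1010101010101010101010101010101)·(0110111010001001110001010101011) mod 2 = 0+0+1+0+1+0+1+0+1+0+0+0+1+0+0+0+1+0+0+0+0+0+0+0+0+0+0+0+0+0+1 mod 2 = 1
  s[1] = (0110011001100110011001100110011)·(0110111010001001110001010101011) mod 2 = 0+1+1+0+0+1+1+0+0+0+0+0+0+0+0+0+0+1+0+0+0+1+0+0+0+1+0+0+0+1+1 mod 2 = 1
  s[2] = (0001111000011110000111100001111)·(0110111010001001110001010101011) mod 2 = 0+0+0+0+1+1+1+0+0+0+0+0+1+0+0+0+0+0+0+0+0+1+0+0+0+0+0+1+0+1+1 mod 2 = 0
  s[3] = (0000000111111110000000011111111)·(0110111010001001110001010101011) mod 2 = 0+0+0+0+0+0+0+0+1+0+0+0+1+0+0+0+0+0+0+0+0+0+0+1+0+1+0+1+0+1+1 mod 2 = 1
  s[4] = (0000000000000001111111111111111)·(0110111010001001110001010101011) mod 2 = 0+0+0+0+0+0+0+0+0+0+0+0+0+0+0+1+1+1+0+0+0+1+0+1+0+1+0+1+0+1+1 mod 2 = 1
Syndrome = 11011
Column 27 of H equals this syndrome → error at bit 27 (1-indexed).
Flip bit 27: 0110111010001001110001010101011 → 0110111010001001110001010111011
Extract data bits at positions {3,5,6,7,9,10,11,12,13,14,15,17,18,19,20,21,22,23,24,25,26,27,28,29,30,31}: 11111000100110001010111011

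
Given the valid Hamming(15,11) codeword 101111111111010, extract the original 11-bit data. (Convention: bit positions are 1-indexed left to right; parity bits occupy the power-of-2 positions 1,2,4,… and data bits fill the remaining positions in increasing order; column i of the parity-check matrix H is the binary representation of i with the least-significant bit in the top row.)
Parity bits occupy power-of-2 positions; data bits are at positions {3,5,6,7,9,10,11,12,13,14,15} (1-indexed).
Extract: c[3]=1 c[5]=1 c[6]=1 c[7]=1 c[9]=1 c[10]=1 c[11]=1 c[12]=1 c[13]=0 c[14]=1 c[15]=0
Data = 11111111010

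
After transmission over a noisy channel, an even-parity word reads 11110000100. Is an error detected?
Sum of received bits: 1+1+1+1+0+0+0+0+1+0+0 = 5; 5 mod 2 = 1. Result is 1 ≠ 0 → error detected.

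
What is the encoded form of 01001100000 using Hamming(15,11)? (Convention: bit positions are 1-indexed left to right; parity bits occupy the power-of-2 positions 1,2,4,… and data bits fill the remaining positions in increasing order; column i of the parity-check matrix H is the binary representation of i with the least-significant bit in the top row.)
Codeword c = d · G (mod 2), d = 01001100000:
  c[0] = d·G[:,0] = (01001100000)·(11011010101) mod 2 = 0+1+0+0+1+0+0+0+0+0+0 mod 2 = 0
  c[1] = d·G[:,1] = (01001100000)·(10110110011) mod 2 = 0+0+0+0+0+1+0+0+0+0+0 mod 2 = 1
  c[2] = d·G[:,2] = (01001100000)·(10000000000) mod 2 = 0+0+0+0+0+0+0+0+0+0+0 mod 2 = 0
  c[3] = d·G[:,3] = (01001100000)·(01110001111) mod 2 = 0+1+0+0+0+0+0+0+0+0+0 mod 2 = 1
  c[4] = d·G[:,4] = (01001100000)·(01000000000) mod 2 = 0+1+0+0+0+0+0+0+0+0+0 mod 2 = 1
  c[5] = d·G[:,5] = (01001100000)·(00100000000) mod 2 = 0+0+0+0+0+0+0+0+0+0+0 mod 2 = 0
  c[6] = d·G[:,6] = (01001100000)·(00010000000) mod 2 = 0+0+0+0+0+0+0+0+0+0+0 mod 2 = 0
  c[7] = d·G[:,7] = (01001100000)·(00001111111) mod 2 = 0+0+0+0+1+1+0+0+0+0+0 mod 2 = 0
  c[8] = d·G[:,8] = (01001100000)·(00001000000) mod 2 = 0+0+0+0+1+0+0+0+0+0+0 mod 2 = 1
  c[9] = d·G[:,9] = (01001100000)·(00000100000) mod 2 = 0+0+0+0+0+1+0+0+0+0+0 mod 2 = 1
  c[10] = d·G[:,10] = (01001100000)·(00000010000) mod 2 = 0+0+0+0+0+0+0+0+0+0+0 mod 2 = 0
  c[11] = d·G[:,11] = (01001100000)·(00000001000) mod 2 = 0+0+0+0+0+0+0+0+0+0+0 mod 2 = 0
  c[12] = d·G[:,12] = (01001100000)·(00000000100) mod 2 = 0+0+0+0+0+0+0+0+0+0+0 mod 2 = 0
  c[13] = d·G[:,13] = (01001100000)·(00000000010) mod 2 = 0+0+0+0+0+0+0+0+0+0+0 mod 2 = 0
  c[14] = d·G[:,14] = (01001100000)·(00000000001) mod 2 = 0+0+0+0+0+0+0+0+0+0+0 mod 2 = 0
Codeword = 010110001100000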